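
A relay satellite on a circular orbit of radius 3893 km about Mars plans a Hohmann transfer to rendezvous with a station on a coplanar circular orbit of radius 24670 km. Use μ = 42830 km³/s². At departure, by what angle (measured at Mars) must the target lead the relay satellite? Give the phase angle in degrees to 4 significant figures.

Transfer-ellipse semi-major axis a_t = (r₁ + r₂)/2 = (3893 + 24670)/2 = 14281.5 km.
Transfer time t = π√(a_t³/μ) = 25908 s.
Target angular speed ω₂ = √(μ/r₂³) = 5.3410×10^-5 rad/s.
Angle swept by the target during transfer: ω₂·t = 1.3837 rad = 79.28°.
The relay satellite traverses 180° on the transfer ellipse, so the target must lead by 180° − 79.28° = 100.7°.

φ = 100.7°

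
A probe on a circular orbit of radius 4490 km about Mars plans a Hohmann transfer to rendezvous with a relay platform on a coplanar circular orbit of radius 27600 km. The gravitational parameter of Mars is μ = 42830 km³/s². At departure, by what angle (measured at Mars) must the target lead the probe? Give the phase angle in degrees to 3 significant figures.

φ = 100°

The Hohmann ellipse has a_t = (r₁ + r₂)/2 = 16045 km.
The half-period of the transfer ellipse is t = π√(a_t³/μ) = 30852 s.
The target's mean motion on its circular orbit is ω₂ = √(μ/r₂³) = 4.5135×10^-5 rad/s.
Angle swept by the target during transfer: ω₂·t = 1.3925 rad = 79.78°.
Arrival is 180° from departure on the ellipse, so φ = 180° − 79.78° = 100°.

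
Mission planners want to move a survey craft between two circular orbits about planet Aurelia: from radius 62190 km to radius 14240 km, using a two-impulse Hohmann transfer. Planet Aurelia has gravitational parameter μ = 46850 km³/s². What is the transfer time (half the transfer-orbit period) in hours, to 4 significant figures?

The Hohmann ellipse has a_t = (r₁ + r₂)/2 = 38215 km.
Half the transfer-orbit period gives t = π√(a_t³/μ) = 1.0843×10^5 s.
Converting: 1.0843×10^5 s ÷ 3600 s/hour = 30.12 hours.

t = 30.12 hours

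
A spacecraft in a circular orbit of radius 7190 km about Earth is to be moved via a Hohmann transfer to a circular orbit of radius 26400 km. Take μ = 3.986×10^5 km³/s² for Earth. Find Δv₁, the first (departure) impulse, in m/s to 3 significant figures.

The Hohmann ellipse has a_t = (r₁ + r₂)/2 = 16795 km.
On the circular orbit at r = 7190 km, v_c = √(μ/r) = 7.446 km/s.
Transfer-orbit speed at the same r (vis-viva, a = a_t): v_t = √[μ(2/r − 1/a_t)] = 9.335 km/s.
Δv₁ = |v_t − v_c| = |9.335 − 7.446| = 1.889 km/s.

Δv₁ = 1890 m/s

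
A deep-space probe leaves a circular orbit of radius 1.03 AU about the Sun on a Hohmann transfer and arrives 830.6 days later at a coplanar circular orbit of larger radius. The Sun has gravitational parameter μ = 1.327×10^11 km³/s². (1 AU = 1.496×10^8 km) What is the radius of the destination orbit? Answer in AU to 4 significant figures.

r₂ = 4.460 AU

In km: r₁ = 1.03 × 1.496×10^8 = 1.54088×10^8 km.
Transfer time t = 830.6 days = 7.176384×10^7 s, and t = π√(a_t³/μ).
So a_t = (μ t²/π²)^(1/3) = (1.327×10^11 × (7.176384×10^7)² / π²)^(1/3) = 4.1064×10^8 km.
Since a_t = (r₁ + r₂)/2, r₂ = 2a_t − r₁ = 2×4.1064×10^8 − 1.54088×10^8 = 6.67192×10^8 km.
In AU: r₂ = 6.67192×10^8 / 1.496×10^8 = 4.460 AU.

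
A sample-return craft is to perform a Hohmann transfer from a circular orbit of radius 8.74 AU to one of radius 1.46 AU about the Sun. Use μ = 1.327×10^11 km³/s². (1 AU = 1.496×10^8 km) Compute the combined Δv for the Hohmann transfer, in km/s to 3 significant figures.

In km: r₁ = 8.74 × 1.496×10^8 = 1.307504×10^9 km; r₂ = 1.46 × 1.496×10^8 = 2.18416×10^8 km.
Transfer-ellipse semi-major axis a_t = (r₁ + r₂)/2 = (1.307504×10^9 + 2.18416×10^8)/2 = 7.6296×10^8 km.
At r₁ the circular-orbit speed is v₁ = √(μ/r₁) = 10.074 km/s.
Transfer-orbit speed at r₁ (v² = μ(2/r − 1/a)): v_a = √[μ(2/r₁ − 1/a_t)] = 5.3902 km/s.
First burn Δv₁ = |v_a − v₁| = 4.684 km/s.
Circular speed at r₂: v₂ = √(μ/r₂) = 24.6487 km/s.
Transfer-orbit speed at r₂: v_p = √[μ(2/r₂ − 1/a_t)] = 32.2674 km/s.
Second burn Δv₂ = |v₂ − v_p| = 7.619 km/s.
Total Δv = Δv₁ + Δv₂ = 12.30 km/s.

Δv = 12.3 km/s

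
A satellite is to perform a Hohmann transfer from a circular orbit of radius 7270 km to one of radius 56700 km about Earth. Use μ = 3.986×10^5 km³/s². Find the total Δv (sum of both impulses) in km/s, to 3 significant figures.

Δv = 3.84 km/s

Semi-major axis of the transfer orbit: a_t = (7270 + 56700)/2 = 31985 km.
Circular speed at r₁: v₁ = √(μ/r₁) = √(3.986×10^5/7270) = 7.405 km/s.
Transfer-orbit speed at r₁ (v² = μ(2/r − 1/a)): v_p = √[μ(2/r₁ − 1/a_t)] = 9.859 km/s.
First burn Δv₁ = |v_p − v₁| = 2.454 km/s.
Circular speed at r₂: v₂ = √(μ/r₂) = 2.651 km/s.
Transfer-orbit speed at r₂: v_a = √[μ(2/r₂ − 1/a_t)] = 1.264 km/s.
Second burn Δv₂ = |v₂ − v_a| = 1.387 km/s.
Δv = Δv₁ + Δv₂ = 2.454 + 1.387 = 3.841 km/s.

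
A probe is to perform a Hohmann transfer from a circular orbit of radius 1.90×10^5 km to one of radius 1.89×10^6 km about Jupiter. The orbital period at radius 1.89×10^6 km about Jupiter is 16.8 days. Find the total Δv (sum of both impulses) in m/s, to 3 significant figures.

From Kepler's third law T² = 4π²r³/μ at r = 1.89×10^6 km, T = 16.8 days = 16.8 × 86400 s = 1.45152×10^6 s: μ = 4π²r³/T² = 1.26502×10^8 km³/s².
The Hohmann ellipse has a_t = (r₁ + r₂)/2 = 1.040×10^6 km.
Circular speed at r₁: v₁ = √(μ/r₁) = √(1.26502×10^8/1.900×10^5) = 25.8032 km/s.
On the transfer ellipse at r₁, vis-viva equation gives v_p = √[μ(2/r₁ − 1/a_t)] = 34.7846 km/s.
First burn Δv₁ = |v_p − v₁| = 8.9814 km/s.
At r₂, v₂ = √(μ/r₂) = 8.18123 km/s.
Transfer-orbit speed at r₂: v_a = √[μ(2/r₂ − 1/a_t)] = 3.49686 km/s.
Second burn Δv₂ = |v₂ − v_a| = 4.6844 km/s.
Total Δv = Δv₁ + Δv₂ = 13.67 km/s.

Δv = 13700 m/s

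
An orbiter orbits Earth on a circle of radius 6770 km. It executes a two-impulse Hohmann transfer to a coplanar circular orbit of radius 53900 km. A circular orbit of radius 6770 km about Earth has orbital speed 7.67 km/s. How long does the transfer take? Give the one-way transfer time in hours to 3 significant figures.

From the circular-orbit relation v² = μ/r at r = 6770 km: μ = v²r = (7.67)² × 6770 = 3.98272×10^5 km³/s².
The Hohmann ellipse has a_t = (r₁ + r₂)/2 = 30335 km.
By Kepler's third law the transfer-orbit period is T = 2π√(a_t³/μ), so t = T/2 = 26300 s.
Converting: 26300 s ÷ 3600 s/hour = 7.31 hours.

t = 7.31 hours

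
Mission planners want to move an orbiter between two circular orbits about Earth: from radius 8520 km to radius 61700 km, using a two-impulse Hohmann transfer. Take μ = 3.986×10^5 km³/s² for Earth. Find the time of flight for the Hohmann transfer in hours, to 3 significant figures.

t = 9.09 hours

Semi-major axis of the transfer orbit: a_t = (8520 + 61700)/2 = 35110 km.
Transfer time t = π√(a_t³/μ) = π√((35110)³ / 3.986×10^5) = 32740 s.
Converting: 32740 s ÷ 3600 s/hour = 9.09 hours.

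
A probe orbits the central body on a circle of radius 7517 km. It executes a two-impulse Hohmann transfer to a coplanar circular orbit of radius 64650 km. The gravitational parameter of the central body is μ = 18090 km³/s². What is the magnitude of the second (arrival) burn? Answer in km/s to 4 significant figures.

Δv₂ = 0.2875 km/s

Transfer-ellipse semi-major axis a_t = (r₁ + r₂)/2 = (7517 + 64650)/2 = 36083.5 km.
On the circular orbit at r = 64650 km, v_c = √(μ/r) = 0.52897 km/s.
Transfer-orbit speed at the same r (vis-viva, a = a_t): v_t = √[μ(2/r − 1/a_t)] = 0.24144 km/s.
Δv₂ = |v_t − v_c| = |0.24144 − 0.52897| = 0.2875 km/s.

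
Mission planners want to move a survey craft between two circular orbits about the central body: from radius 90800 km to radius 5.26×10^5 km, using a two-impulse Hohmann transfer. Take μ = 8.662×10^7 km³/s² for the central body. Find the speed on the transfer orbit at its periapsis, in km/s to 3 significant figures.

The Hohmann ellipse has a_t = (r₁ + r₂)/2 = 3.084×10^5 km.
At periapsis, r = 90800 km.
From the vis-viva equation, v = √[μ(2/r − 1/a_t)] = 40.34 km/s.

v = 40.3 km/s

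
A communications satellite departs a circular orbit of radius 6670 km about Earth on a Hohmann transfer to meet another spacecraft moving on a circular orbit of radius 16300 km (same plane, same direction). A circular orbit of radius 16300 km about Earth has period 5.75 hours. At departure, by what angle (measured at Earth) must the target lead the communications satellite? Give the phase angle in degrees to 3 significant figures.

From Kepler's third law T² = 4π²r³/μ at r = 16300 km, T = 5.75 hours = 5.75 × 3600 s = 20700 s: μ = 4π²r³/T² = 3.99008×10^5 km³/s².
Transfer-ellipse semi-major axis a_t = (r₁ + r₂)/2 = (6670 + 16300)/2 = 11485 km.
The half-period of the transfer ellipse is t = π√(a_t³/μ) = 6121 s.
Target angular speed ω₂ = √(μ/r₂³) = 3.035×10^-4 rad/s.
Angle swept by the target during transfer: ω₂·t = 1.858 rad = 106.5°.
Arrival is 180° from departure on the ellipse, so φ = 180° − 106.5° = 73.5°.

φ = 73.5°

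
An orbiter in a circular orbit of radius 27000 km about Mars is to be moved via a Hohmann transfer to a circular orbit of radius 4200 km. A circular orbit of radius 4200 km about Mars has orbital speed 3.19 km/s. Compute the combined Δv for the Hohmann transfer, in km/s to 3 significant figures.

Δv = 1.61 km/s

From the circular-orbit relation v² = μ/r at r = 4200 km: μ = v²r = (3.19)² × 4200 = 42739.6 km³/s².
Transfer-ellipse semi-major axis a_t = (r₁ + r₂)/2 = (27000 + 4200)/2 = 15600 km.
Circular speed at r₁: v₁ = √(μ/r₁) = √(42739.6/27000) = 1.25815 km/s.
Transfer-orbit speed at r₁ (vis-viva): v_a = √[μ(2/r₁ − 1/a_t)] = 0.652824 km/s.
First burn Δv₁ = |v_a − v₁| = 0.6053 km/s.
At r₂, v₂ = √(μ/r₂) = 3.190 km/s.
Transfer-orbit speed at r₂: v_p = √[μ(2/r₂ − 1/a_t)] = 4.197 km/s.
Second burn Δv₂ = |v₂ − v_p| = 1.007 km/s.
Δv = Δv₁ + Δv₂ = 0.6053 + 1.007 = 1.612 km/s.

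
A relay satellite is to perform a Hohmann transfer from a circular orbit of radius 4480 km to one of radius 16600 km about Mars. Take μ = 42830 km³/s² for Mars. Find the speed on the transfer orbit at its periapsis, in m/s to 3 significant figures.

Transfer-ellipse semi-major axis a_t = (r₁ + r₂)/2 = (4480 + 16600)/2 = 10540 km.
The periapsis of the transfer ellipse is at r = 4480 km.
Vis-viva: v = √[μ(2/r − 1/a_t)] = √[42830 × (2/4480 − 1/10540)] = 3.880 km/s.

v = 3880 m/s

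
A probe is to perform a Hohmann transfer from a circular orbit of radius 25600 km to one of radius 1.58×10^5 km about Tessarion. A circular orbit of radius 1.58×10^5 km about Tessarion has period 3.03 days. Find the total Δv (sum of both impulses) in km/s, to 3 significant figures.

From Kepler's third law T² = 4π²r³/μ at r = 1.58×10^5 km, T = 3.03 days = 3.03 × 86400 s = 2.61792×10^5 s: μ = 4π²r³/T² = 2.27205×10^6 km³/s².
The Hohmann ellipse has a_t = (r₁ + r₂)/2 = 91800 km.
Circular speed at r₁: v₁ = √(μ/r₁) = √(2.27205×10^6/25600) = 9.420830 km/s.
Transfer-orbit speed at r₁ (vis-viva equation): v_p = √[μ(2/r₁ − 1/a_t)] = 12.35937 km/s.
First burn Δv₁ = |v_p − v₁| = 2.9385 km/s.
Circular speed at r₂: v₂ = √(μ/r₂) = 3.7921 km/s.
Transfer-orbit speed at r₂: v_a = √[μ(2/r₂ − 1/a_t)] = 2.0025 km/s.
Second burn Δv₂ = |v₂ − v_a| = 1.7896 km/s.
Total Δv = Δv₁ + Δv₂ = 4.728 km/s.

Δv = 4.73 km/s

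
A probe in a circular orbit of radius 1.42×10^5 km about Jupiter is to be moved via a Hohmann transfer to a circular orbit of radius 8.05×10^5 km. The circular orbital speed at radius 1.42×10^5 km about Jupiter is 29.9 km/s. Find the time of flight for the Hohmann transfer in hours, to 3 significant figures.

t = 25.2 hours

From the circular-orbit relation v² = μ/r at r = 1.42×10^5 km: μ = v²r = (29.9)² × 1.42×10^5 = 1.26949×10^8 km³/s².
Transfer-ellipse semi-major axis a_t = (r₁ + r₂)/2 = (1.420×10^5 + 8.050×10^5)/2 = 4.735×10^5 km.
By Kepler's third law the transfer-orbit period is T = 2π√(a_t³/μ), so t = T/2 = 90850 s.
Converting: 90850 s ÷ 3600 s/hour = 25.2 hours.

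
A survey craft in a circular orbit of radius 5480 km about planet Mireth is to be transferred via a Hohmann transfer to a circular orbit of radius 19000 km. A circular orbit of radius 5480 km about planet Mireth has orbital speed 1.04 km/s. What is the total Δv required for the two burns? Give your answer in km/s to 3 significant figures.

From the circular-orbit relation v² = μ/r at r = 5480 km: μ = v²r = (1.04)² × 5480 = 5927.17 km³/s².
The Hohmann ellipse has a_t = (r₁ + r₂)/2 = 12240 km.
At r₁ the circular-orbit speed is v₁ = √(μ/r₁) = 1.040000 km/s.
On the transfer ellipse at r₁, v² = μ(2/r − 1/a) gives v_p = √[μ(2/r₁ − 1/a_t)] = 1.295745 km/s.
First burn Δv₁ = |v_p − v₁| = 0.255745 km/s.
Circular speed at r₂: v₂ = √(μ/r₂) = 0.55853 km/s.
Transfer-orbit speed at r₂: v_a = √[μ(2/r₂ − 1/a_t)] = 0.37372 km/s.
Second burn Δv₂ = |v₂ − v_a| = 0.184810 km/s.
Δv = Δv₁ + Δv₂ = 0.255745 + 0.184810 = 0.4406 km/s.

Δv = 0.441 km/s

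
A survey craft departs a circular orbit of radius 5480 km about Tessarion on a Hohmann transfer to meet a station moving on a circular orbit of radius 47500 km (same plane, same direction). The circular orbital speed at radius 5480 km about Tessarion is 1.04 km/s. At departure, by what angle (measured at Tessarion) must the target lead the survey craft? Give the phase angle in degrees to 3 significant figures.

From the circular-orbit relation v² = μ/r at r = 5480 km: μ = v²r = (1.04)² × 5480 = 5927.17 km³/s².
Semi-major axis of the transfer orbit: a_t = (5480 + 47500)/2 = 26490 km.
The half-period of the transfer ellipse is t = π√(a_t³/μ) = 1.75934×10^5 s.
The target's mean motion on its circular orbit is ω₂ = √(μ/r₂³) = 7.43675×10^-6 rad/s.
Angle swept by the target during transfer: ω₂·t = 1.30838 rad = 74.96°.
Arrival is 180° from departure on the ellipse, so φ = 180° − 74.96° = 105°.

φ = 105°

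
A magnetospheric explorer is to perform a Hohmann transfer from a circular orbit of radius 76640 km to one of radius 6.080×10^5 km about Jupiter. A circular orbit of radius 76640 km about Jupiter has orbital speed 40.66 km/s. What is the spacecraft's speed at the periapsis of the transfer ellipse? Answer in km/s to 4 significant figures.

v = 54.19 km/s

From the circular-orbit relation v² = μ/r at r = 76640 km: μ = v²r = (40.66)² × 76640 = 1.26704×10^8 km³/s².
The Hohmann ellipse has a_t = (r₁ + r₂)/2 = 3.4232×10^5 km.
The periapsis of the transfer ellipse is at r = 76640 km.
Applying v² = μ(2/r − 1/a_t): v = 54.19 km/s.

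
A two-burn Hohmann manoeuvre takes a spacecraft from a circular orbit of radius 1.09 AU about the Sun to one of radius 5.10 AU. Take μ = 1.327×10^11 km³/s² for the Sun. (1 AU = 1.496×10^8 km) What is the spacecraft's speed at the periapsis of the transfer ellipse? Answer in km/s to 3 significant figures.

In km: r₁ = 1.09 × 1.496×10^8 = 1.63064×10^8 km; r₂ = 5.10 × 1.496×10^8 = 7.6296×10^8 km.
Transfer-ellipse semi-major axis a_t = (r₁ + r₂)/2 = (1.63064×10^8 + 7.6296×10^8)/2 = 4.63012×10^8 km.
The periapsis of the transfer ellipse is at r = 1.63064×10^8 km.
Applying v² = μ(2/r − 1/a_t): v = 36.62 km/s.

v = 36.6 km/s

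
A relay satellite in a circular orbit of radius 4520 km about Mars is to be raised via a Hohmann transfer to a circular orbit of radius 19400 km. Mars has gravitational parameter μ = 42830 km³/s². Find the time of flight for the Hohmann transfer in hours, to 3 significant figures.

t = 5.52 hours

Semi-major axis of the transfer orbit: a_t = (4520 + 19400)/2 = 11960 km.
By Kepler's third law the transfer-orbit period is T = 2π√(a_t³/μ), so t = T/2 = 19860 s.
Converting: 19860 s ÷ 3600 s/hour = 5.52 hours.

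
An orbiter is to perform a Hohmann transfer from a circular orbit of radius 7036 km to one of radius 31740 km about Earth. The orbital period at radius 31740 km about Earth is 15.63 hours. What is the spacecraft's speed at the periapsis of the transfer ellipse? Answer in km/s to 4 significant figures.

v = 9.632 km/s

From Kepler's third law T² = 4π²r³/μ at r = 31740 km, T = 15.63 hours = 15.63 × 3600 s = 56268 s: μ = 4π²r³/T² = 3.98710×10^5 km³/s².
Semi-major axis of the transfer orbit: a_t = (7036 + 31740)/2 = 19388 km.
At periapsis, r = 7036 km.
Applying v² = μ(2/r − 1/a_t): v = 9.632 km/s.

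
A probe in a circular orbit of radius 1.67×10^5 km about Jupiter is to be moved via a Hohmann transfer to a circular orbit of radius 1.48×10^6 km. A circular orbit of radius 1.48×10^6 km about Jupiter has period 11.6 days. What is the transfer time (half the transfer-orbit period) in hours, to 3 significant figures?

From Kepler's third law T² = 4π²r³/μ at r = 1.48×10^6 km, T = 11.6 days = 11.6 × 86400 s = 1.00224×10^6 s: μ = 4π²r³/T² = 1.27409×10^8 km³/s².
Semi-major axis of the transfer orbit: a_t = (1.670×10^5 + 1.480×10^6)/2 = 8.235×10^5 km.
Half the transfer-orbit period gives t = π√(a_t³/μ) = 2.080×10^5 s.
Converting: 2.080×10^5 s ÷ 3600 s/hour = 57.8 hours.

t = 57.8 hours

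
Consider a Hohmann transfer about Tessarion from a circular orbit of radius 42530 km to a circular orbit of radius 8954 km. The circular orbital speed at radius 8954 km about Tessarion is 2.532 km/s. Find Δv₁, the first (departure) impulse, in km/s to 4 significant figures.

Δv₁ = 0.4766 km/s

From the circular-orbit relation v² = μ/r at r = 8954 km: μ = v²r = (2.532)² × 8954 = 57404.3 km³/s².
Semi-major axis of the transfer orbit: a_t = (42530 + 8954)/2 = 25742 km.
Circular speed at r = 42530 km: v_c = √(μ/r) = 1.1618 km/s.
Vis-viva on the transfer ellipse at r = 42530 km gives v_t = √[μ(2/r − 1/a_t)] = 0.68519 km/s.
Δv₁ = |v_t − v_c| = |0.68519 − 1.1618| = 0.4766 km/s.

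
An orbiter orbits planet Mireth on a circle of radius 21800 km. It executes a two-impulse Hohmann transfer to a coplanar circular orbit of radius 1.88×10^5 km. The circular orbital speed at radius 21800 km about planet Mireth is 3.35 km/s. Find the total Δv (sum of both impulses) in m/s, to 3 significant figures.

Δv = 1760 m/s

From the circular-orbit relation v² = μ/r at r = 21800 km: μ = v²r = (3.35)² × 21800 = 2.44650×10^5 km³/s².
Transfer-ellipse semi-major axis a_t = (r₁ + r₂)/2 = (21800 + 1.880×10^5)/2 = 1.049×10^5 km.
At r₁ the circular-orbit speed is v₁ = √(μ/r₁) = 3.3500 km/s.
On the transfer ellipse at r₁, vis-viva equation gives v_p = √[μ(2/r₁ − 1/a_t)] = 4.4847 km/s.
First burn Δv₁ = |v_p − v₁| = 1.1347 km/s.
Circular speed at r₂: v₂ = √(μ/r₂) = 1.14076 km/s.
Transfer-orbit speed at r₂: v_a = √[μ(2/r₂ − 1/a_t)] = 0.520037 km/s.
Second burn Δv₂ = |v₂ − v_a| = 0.62072 km/s.
Δv = Δv₁ + Δv₂ = 1.1347 + 0.62072 = 1.755 km/s.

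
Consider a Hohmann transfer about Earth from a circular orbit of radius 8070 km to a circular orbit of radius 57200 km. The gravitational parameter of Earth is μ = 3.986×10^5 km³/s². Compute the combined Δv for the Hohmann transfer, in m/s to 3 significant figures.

Δv = 3600 m/s

Semi-major axis of the transfer orbit: a_t = (8070 + 57200)/2 = 32635 km.
At r₁ the circular-orbit speed is v₁ = √(μ/r₁) = 7.028 km/s.
Transfer-orbit speed at r₁ (v² = μ(2/r − 1/a)): v_p = √[μ(2/r₁ − 1/a_t)] = 9.304 km/s.
First burn Δv₁ = |v_p − v₁| = 2.276 km/s.
Circular speed at r₂: v₂ = √(μ/r₂) = 2.640 km/s.
Transfer-orbit speed at r₂: v_a = √[μ(2/r₂ − 1/a_t)] = 1.313 km/s.
Second burn Δv₂ = |v₂ − v_a| = 1.327 km/s.
Δv = Δv₁ + Δv₂ = 2.276 + 1.327 = 3.603 km/s.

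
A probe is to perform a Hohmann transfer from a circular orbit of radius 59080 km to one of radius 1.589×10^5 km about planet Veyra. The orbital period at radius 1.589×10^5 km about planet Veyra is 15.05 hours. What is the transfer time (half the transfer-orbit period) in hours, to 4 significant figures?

From Kepler's third law T² = 4π²r³/μ at r = 1.589×10^5 km, T = 15.05 hours = 15.05 × 3600 s = 54180 s: μ = 4π²r³/T² = 5.39577×10^7 km³/s².
The Hohmann ellipse has a_t = (r₁ + r₂)/2 = 1.0899×10^5 km.
Half the transfer-orbit period gives t = π√(a_t³/μ) = 15390 s.
Converting: 15390 s ÷ 3600 s/hour = 4.275 hours.

t = 4.275 hours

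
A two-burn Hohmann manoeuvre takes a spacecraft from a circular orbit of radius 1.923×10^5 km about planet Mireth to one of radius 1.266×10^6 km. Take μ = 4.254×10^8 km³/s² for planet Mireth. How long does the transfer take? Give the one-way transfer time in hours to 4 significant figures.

Semi-major axis of the transfer orbit: a_t = (1.923×10^5 + 1.266×10^6)/2 = 7.2915×10^5 km.
Transfer time t = π√(a_t³/μ) = π√((7.2915×10^5)³ / 4.254×10^8) = 94840 s.
Converting: 94840 s ÷ 3600 s/hour = 26.34 hours.

t = 26.34 hours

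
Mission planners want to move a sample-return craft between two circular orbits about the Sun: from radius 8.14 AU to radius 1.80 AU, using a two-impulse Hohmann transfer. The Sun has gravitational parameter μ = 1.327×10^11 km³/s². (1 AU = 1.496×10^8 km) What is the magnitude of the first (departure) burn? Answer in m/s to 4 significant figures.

Δv₁ = 4157 m/s

In km: r₁ = 8.14 × 1.496×10^8 = 1.217744×10^9 km; r₂ = 1.80 × 1.496×10^8 = 2.6928×10^8 km.
Transfer-ellipse semi-major axis a_t = (r₁ + r₂)/2 = (1.217744×10^9 + 2.6928×10^8)/2 = 7.43512×10^8 km.
On the circular orbit at r = 1.217744×10^9 km, v_c = √(μ/r) = 10.439 km/s.
Transfer-orbit speed at the same r (vis-viva, a = a_t): v_t = √[μ(2/r − 1/a_t)] = 6.2823 km/s.
Δv₁ = |v_t − v_c| = |6.2823 − 10.439| = 4.157 km/s.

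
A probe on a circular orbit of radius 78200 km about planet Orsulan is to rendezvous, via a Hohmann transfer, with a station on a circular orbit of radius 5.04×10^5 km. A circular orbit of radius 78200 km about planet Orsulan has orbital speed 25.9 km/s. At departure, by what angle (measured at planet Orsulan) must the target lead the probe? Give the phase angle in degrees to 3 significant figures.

φ = 101°

From the circular-orbit relation v² = μ/r at r = 78200 km: μ = v²r = (25.9)² × 78200 = 5.24573×10^7 km³/s².
The Hohmann ellipse has a_t = (r₁ + r₂)/2 = 2.911×10^5 km.
Transfer time t = π√(a_t³/μ) = 68130 s.
Target angular speed ω₂ = √(μ/r₂³) = 2.024×10^-5 rad/s.
Angle swept by the target during transfer: ω₂·t = 1.379 rad = 79.01°.
The probe traverses 180° on the transfer ellipse, so the target must lead by 180° − 79.01° = 101°.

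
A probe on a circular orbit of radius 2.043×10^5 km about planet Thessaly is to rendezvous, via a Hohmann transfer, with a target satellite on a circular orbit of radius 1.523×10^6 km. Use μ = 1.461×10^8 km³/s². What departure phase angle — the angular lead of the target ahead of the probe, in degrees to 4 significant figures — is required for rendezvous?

Transfer-ellipse semi-major axis a_t = (r₁ + r₂)/2 = (2.043×10^5 + 1.523×10^6)/2 = 8.6365×10^5 km.
The half-period of the transfer ellipse is t = π√(a_t³/μ) = 2.08608×10^5 s.
The target's mean motion on its circular orbit is ω₂ = √(μ/r₂³) = 6.43095×10^-6 rad/s.
Angle swept by the target during transfer: ω₂·t = 1.34155 rad = 76.87°.
The probe traverses 180° on the transfer ellipse, so the target must lead by 180° − 76.87° = 103.1°.

φ = 103.1°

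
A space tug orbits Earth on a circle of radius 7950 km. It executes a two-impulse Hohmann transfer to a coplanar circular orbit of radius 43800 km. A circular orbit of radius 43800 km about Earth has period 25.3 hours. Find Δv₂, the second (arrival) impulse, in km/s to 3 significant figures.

From Kepler's third law T² = 4π²r³/μ at r = 43800 km, T = 25.3 hours = 25.3 × 3600 s = 91080 s: μ = 4π²r³/T² = 3.99886×10^5 km³/s².
Transfer-ellipse semi-major axis a_t = (r₁ + r₂)/2 = (7950 + 43800)/2 = 25875 km.
Circular speed at r = 43800 km: v_c = √(μ/r) = 3.022 km/s.
Vis-viva on the transfer ellipse at r = 43800 km gives v_t = √[μ(2/r − 1/a_t)] = 1.675 km/s.
Δv₂ = |v_t − v_c| = |1.675 − 3.022| = 1.347 km/s.

Δv₂ = 1.35 km/s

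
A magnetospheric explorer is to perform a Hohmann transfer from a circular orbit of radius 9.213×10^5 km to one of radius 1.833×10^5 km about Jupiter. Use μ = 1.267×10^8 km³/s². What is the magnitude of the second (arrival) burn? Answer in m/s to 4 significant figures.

Semi-major axis of the transfer orbit: a_t = (9.213×10^5 + 1.833×10^5)/2 = 5.523×10^5 km.
Circular speed at r = 1.833×10^5 km: v_c = √(μ/r) = 26.291 km/s.
Transfer-orbit speed at the same r (vis-viva, a = a_t): v_t = √[μ(2/r − 1/a_t)] = 33.956 km/s.
Δv₂ = |v_t − v_c| = |33.956 − 26.291| = 7.665 km/s.

Δv₂ = 7665 m/s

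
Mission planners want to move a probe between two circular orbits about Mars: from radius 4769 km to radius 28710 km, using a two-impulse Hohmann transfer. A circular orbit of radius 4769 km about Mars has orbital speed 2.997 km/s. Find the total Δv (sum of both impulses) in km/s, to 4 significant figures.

Δv = 1.497 km/s

From the circular-orbit relation v² = μ/r at r = 4769 km: μ = v²r = (2.997)² × 4769 = 42835.2 km³/s².
Semi-major axis of the transfer orbit: a_t = (4769 + 28710)/2 = 16739.5 km.
Circular speed at r₁: v₁ = √(μ/r₁) = √(42835.2/4769) = 2.9970 km/s.
On the transfer ellipse at r₁, vis-viva equation gives v_p = √[μ(2/r₁ − 1/a_t)] = 3.9249 km/s.
First burn Δv₁ = |v_p − v₁| = 0.9279 km/s.
At r₂, v₂ = √(μ/r₂) = 1.2215 km/s.
Transfer-orbit speed at r₂: v_a = √[μ(2/r₂ − 1/a_t)] = 0.65197 km/s.
Second burn Δv₂ = |v₂ − v_a| = 0.5695 km/s.
Δv = Δv₁ + Δv₂ = 0.9279 + 0.5695 = 1.497 km/s.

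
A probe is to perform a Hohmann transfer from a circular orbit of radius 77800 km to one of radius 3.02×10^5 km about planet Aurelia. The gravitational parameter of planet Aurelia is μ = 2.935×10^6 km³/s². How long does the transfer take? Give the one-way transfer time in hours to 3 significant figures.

The Hohmann ellipse has a_t = (r₁ + r₂)/2 = 1.899×10^5 km.
Transfer time t = π√(a_t³/μ) = π√((1.899×10^5)³ / 2.935×10^6) = 1.518×10^5 s.
Converting: 1.518×10^5 s ÷ 3600 s/hour = 42.2 hours.

t = 42.2 hours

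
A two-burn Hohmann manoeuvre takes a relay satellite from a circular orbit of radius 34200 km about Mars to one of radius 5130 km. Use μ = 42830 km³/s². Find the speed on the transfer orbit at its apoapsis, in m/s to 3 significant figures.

v = 572 m/s

Semi-major axis of the transfer orbit: a_t = (34200 + 5130)/2 = 19665 km.
The apoapsis of the transfer ellipse is at r = 34200 km.
Vis-viva: v = √[μ(2/r − 1/a_t)] = √[42830 × (2/34200 − 1/19665)] = 0.5716 km/s.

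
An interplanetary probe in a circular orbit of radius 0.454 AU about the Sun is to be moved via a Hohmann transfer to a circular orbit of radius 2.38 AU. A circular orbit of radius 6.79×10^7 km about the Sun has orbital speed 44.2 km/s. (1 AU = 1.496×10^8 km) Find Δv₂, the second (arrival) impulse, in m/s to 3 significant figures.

Δv₂ = 8380 m/s

From the circular-orbit relation v² = μ/r at r = 6.79×10^7 km: μ = v²r = (44.2)² × 6.79×10^7 = 1.32652×10^11 km³/s².
In km: r₁ = 0.454 × 1.496×10^8 = 6.79184×10^7 km; r₂ = 2.38 × 1.496×10^8 = 3.56048×10^8 km.
The Hohmann ellipse has a_t = (r₁ + r₂)/2 = 2.119832×10^8 km.
On the circular orbit at r = 3.56048×10^8 km, v_c = √(μ/r) = 19.302 km/s.
Transfer-orbit speed at the same r (vis-viva, a = a_t): v_t = √[μ(2/r − 1/a_t)] = 10.926 km/s.
Δv₂ = |v_t − v_c| = |10.926 − 19.302| = 8.376 km/s.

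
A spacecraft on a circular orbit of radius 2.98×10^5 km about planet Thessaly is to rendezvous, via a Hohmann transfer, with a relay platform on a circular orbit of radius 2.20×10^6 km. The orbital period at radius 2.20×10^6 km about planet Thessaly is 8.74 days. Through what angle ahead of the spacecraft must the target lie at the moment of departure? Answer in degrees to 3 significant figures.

φ = 103°

From Kepler's third law T² = 4π²r³/μ at r = 2.20×10^6 km, T = 8.74 days = 8.74 × 86400 s = 7.55136×10^5 s: μ = 4π²r³/T² = 7.37187×10^8 km³/s².
Semi-major axis of the transfer orbit: a_t = (2.980×10^5 + 2.200×10^6)/2 = 1.249×10^6 km.
Transfer time t = π√(a_t³/μ) = 1.6151×10^5 s.
The target's mean motion on its circular orbit is ω₂ = √(μ/r₂³) = 8.3206×10^-6 rad/s.
Angle swept by the target during transfer: ω₂·t = 1.3439 rad = 77.00°.
Arrival is 180° from departure on the ellipse, so φ = 180° − 77.00° = 103°.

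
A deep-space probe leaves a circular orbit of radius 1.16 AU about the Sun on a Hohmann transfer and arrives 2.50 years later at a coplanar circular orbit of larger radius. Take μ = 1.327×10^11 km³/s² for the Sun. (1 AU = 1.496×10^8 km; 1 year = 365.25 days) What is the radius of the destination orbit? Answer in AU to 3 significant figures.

r₂ = 4.69 AU

In km: r₁ = 1.16 × 1.496×10^8 = 1.73536×10^8 km.
Transfer time t = 2.50 years × 365.25 × 86400 s = 7.8894×10^7 s, and t = π√(a_t³/μ).
So a_t = (μ t²/π²)^(1/3) = (1.327×10^11 × (7.8894×10^7)² / π²)^(1/3) = 4.3741×10^8 km.
Since a_t = (r₁ + r₂)/2, r₂ = 2a_t − r₁ = 2×4.3741×10^8 − 1.73536×10^8 = 7.01284×10^8 km.
In AU: r₂ = 7.01284×10^8 / 1.496×10^8 = 4.69 AU.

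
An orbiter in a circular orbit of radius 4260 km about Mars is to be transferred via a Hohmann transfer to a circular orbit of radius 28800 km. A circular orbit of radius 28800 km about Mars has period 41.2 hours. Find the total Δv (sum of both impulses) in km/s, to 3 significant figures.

From Kepler's third law T² = 4π²r³/μ at r = 28800 km, T = 41.2 hours = 41.2 × 3600 s = 1.4832×10^5 s: μ = 4π²r³/T² = 42868.4 km³/s².
Semi-major axis of the transfer orbit: a_t = (4260 + 28800)/2 = 16530 km.
Circular speed at r₁: v₁ = √(μ/r₁) = √(42868.4/4260) = 3.172 km/s.
On the transfer ellipse at r₁, v² = μ(2/r − 1/a) gives v_p = √[μ(2/r₁ − 1/a_t)] = 4.187 km/s.
First burn Δv₁ = |v_p − v₁| = 1.015 km/s.
Circular speed at r₂: v₂ = √(μ/r₂) = 1.22004 km/s.
Transfer-orbit speed at r₂: v_a = √[μ(2/r₂ − 1/a_t)] = 0.619357 km/s.
Second burn Δv₂ = |v₂ − v_a| = 0.6007 km/s.
Total Δv = Δv₁ + Δv₂ = 1.616 km/s.

Δv = 1.62 km/s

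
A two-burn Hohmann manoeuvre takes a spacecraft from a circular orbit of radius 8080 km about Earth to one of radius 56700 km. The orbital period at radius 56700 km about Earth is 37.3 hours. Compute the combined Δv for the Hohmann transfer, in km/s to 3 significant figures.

Δv = 3.60 km/s

From Kepler's third law T² = 4π²r³/μ at r = 56700 km, T = 37.3 hours = 37.3 × 3600 s = 1.3428×10^5 s: μ = 4π²r³/T² = 3.99104×10^5 km³/s².
Transfer-ellipse semi-major axis a_t = (r₁ + r₂)/2 = (8080 + 56700)/2 = 32390 km.
At r₁ the circular-orbit speed is v₁ = √(μ/r₁) = 7.028 km/s.
Transfer-orbit speed at r₁ (vis-viva): v_p = √[μ(2/r₁ − 1/a_t)] = 9.299 km/s.
First burn Δv₁ = |v_p − v₁| = 2.271 km/s.
Circular speed at r₂: v₂ = √(μ/r₂) = 2.653 km/s.
Transfer-orbit speed at r₂: v_a = √[μ(2/r₂ − 1/a_t)] = 1.325 km/s.
Second burn Δv₂ = |v₂ − v_a| = 1.328 km/s.
Δv = Δv₁ + Δv₂ = 2.271 + 1.328 = 3.599 km/s.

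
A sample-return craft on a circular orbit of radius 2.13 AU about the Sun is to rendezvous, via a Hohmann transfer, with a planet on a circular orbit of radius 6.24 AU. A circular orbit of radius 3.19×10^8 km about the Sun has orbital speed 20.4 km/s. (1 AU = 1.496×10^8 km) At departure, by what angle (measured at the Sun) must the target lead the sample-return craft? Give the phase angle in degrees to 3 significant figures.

From the circular-orbit relation v² = μ/r at r = 3.19×10^8 km: μ = v²r = (20.4)² × 3.19×10^8 = 1.32755×10^11 km³/s².
In km: r₁ = 2.13 × 1.496×10^8 = 3.18648×10^8 km; r₂ = 6.24 × 1.496×10^8 = 9.33504×10^8 km.
Transfer-ellipse semi-major axis a_t = (r₁ + r₂)/2 = (3.18648×10^8 + 9.33504×10^8)/2 = 6.26076×10^8 km.
The half-period of the transfer ellipse is t = π√(a_t³/μ) = 1.3507×10^8 s.
The target's mean motion on its circular orbit is ω₂ = √(μ/r₂³) = 1.2775×10^-8 rad/s.
Angle swept by the target during transfer: ω₂·t = 1.7255 rad = 98.86°.
Arrival is 180° from departure on the ellipse, so φ = 180° − 98.86° = 81.1°.

φ = 81.1°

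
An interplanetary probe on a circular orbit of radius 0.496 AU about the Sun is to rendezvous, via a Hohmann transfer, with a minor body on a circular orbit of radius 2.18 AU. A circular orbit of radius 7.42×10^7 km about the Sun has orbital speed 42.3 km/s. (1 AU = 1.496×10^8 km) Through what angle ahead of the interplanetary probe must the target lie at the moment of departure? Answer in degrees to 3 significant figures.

φ = 93.4°

From the circular-orbit relation v² = μ/r at r = 7.42×10^7 km: μ = v²r = (42.3)² × 7.42×10^7 = 1.32765×10^11 km³/s².
In km: r₁ = 0.496 × 1.496×10^8 = 7.42016×10^7 km; r₂ = 2.18 × 1.496×10^8 = 3.26128×10^8 km.
Transfer-ellipse semi-major axis a_t = (r₁ + r₂)/2 = (7.42016×10^7 + 3.26128×10^8)/2 = 2.001648×10^8 km.
The half-period of the transfer ellipse is t = π√(a_t³/μ) = 2.4417×10^7 s.
The target's mean motion on its circular orbit is ω₂ = √(μ/r₂³) = 6.1867×10^-8 rad/s.
Angle swept by the target during transfer: ω₂·t = 1.5106 rad = 86.551°.
The interplanetary probe traverses 180° on the transfer ellipse, so the target must lead by 180° − 86.551° = 93.4°.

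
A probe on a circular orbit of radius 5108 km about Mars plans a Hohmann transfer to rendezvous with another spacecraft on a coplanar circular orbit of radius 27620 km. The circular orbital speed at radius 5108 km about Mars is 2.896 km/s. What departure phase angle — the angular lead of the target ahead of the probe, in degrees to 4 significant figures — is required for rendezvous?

φ = 97.91°

From the circular-orbit relation v² = μ/r at r = 5108 km: μ = v²r = (2.896)² × 5108 = 42839.9 km³/s².
Semi-major axis of the transfer orbit: a_t = (5108 + 27620)/2 = 16364 km.
Transfer time t = π√(a_t³/μ) = 31773 s.
The target's mean motion on its circular orbit is ω₂ = √(μ/r₂³) = 4.5091×10^-5 rad/s.
Angle swept by the target during transfer: ω₂·t = 1.4327 rad = 82.09°.
Arrival is 180° from departure on the ellipse, so φ = 180° − 82.09° = 97.91°.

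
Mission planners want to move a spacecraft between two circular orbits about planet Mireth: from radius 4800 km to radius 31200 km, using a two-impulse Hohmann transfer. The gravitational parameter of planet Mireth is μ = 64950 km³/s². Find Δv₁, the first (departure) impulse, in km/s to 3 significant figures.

The Hohmann ellipse has a_t = (r₁ + r₂)/2 = 18000 km.
Circular speed at r = 4800 km: v_c = √(μ/r) = 3.67848 km/s.
Transfer-orbit speed at the same r (vis-viva, a = a_t): v_t = √[μ(2/r − 1/a_t)] = 4.84295 km/s.
Δv₁ = |v_t − v_c| = |4.84295 − 3.67848| = 1.164 km/s.

Δv₁ = 1.16 km/s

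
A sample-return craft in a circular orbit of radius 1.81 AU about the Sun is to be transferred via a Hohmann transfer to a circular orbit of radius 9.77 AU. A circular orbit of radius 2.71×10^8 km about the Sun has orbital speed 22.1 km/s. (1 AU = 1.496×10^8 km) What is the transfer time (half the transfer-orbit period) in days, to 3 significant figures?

From the circular-orbit relation v² = μ/r at r = 2.71×10^8 km: μ = v²r = (22.1)² × 2.71×10^8 = 1.32359×10^11 km³/s².
In km: r₁ = 1.81 × 1.496×10^8 = 2.70776×10^8 km; r₂ = 9.77 × 1.496×10^8 = 1.461592×10^9 km.
Semi-major axis of the transfer orbit: a_t = (2.70776×10^8 + 1.461592×10^9)/2 = 8.66184×10^8 km.
Transfer time t = π√(a_t³/μ) = π√((8.66184×10^8)³ / 1.32359×10^11) = 2.201×10^8 s.
Converting: 2.201×10^8 s ÷ 86400 s/day = 2550 days.

t = 2550 days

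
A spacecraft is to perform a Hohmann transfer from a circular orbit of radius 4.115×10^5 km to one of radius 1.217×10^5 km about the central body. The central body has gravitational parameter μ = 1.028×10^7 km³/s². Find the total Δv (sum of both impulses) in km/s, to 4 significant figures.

Δv = 3.849 km/s

Transfer-ellipse semi-major axis a_t = (r₁ + r₂)/2 = (4.115×10^5 + 1.217×10^5)/2 = 2.666×10^5 km.
At r₁ the circular-orbit speed is v₁ = √(μ/r₁) = 4.998 km/s.
Transfer-orbit speed at r₁ (v² = μ(2/r − 1/a)): v_a = √[μ(2/r₁ − 1/a_t)] = 3.377 km/s.
First burn Δv₁ = |v_a − v₁| = 1.621 km/s.
At r₂, v₂ = √(μ/r₂) = 9.19076 km/s.
Transfer-orbit speed at r₂: v_p = √[μ(2/r₂ − 1/a_t)] = 11.4184 km/s.
Second burn Δv₂ = |v₂ − v_p| = 2.228 km/s.
Δv = Δv₁ + Δv₂ = 1.621 + 2.228 = 3.849 km/s.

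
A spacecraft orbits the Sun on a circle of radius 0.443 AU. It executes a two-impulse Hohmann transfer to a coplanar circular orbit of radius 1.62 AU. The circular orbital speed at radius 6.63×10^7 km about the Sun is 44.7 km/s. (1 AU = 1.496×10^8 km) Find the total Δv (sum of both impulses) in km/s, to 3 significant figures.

From the circular-orbit relation v² = μ/r at r = 6.63×10^7 km: μ = v²r = (44.7)² × 6.63×10^7 = 1.32473×10^11 km³/s².
In km: r₁ = 0.443 × 1.496×10^8 = 6.62728×10^7 km; r₂ = 1.62 × 1.496×10^8 = 2.42352×10^8 km.
Transfer-ellipse semi-major axis a_t = (r₁ + r₂)/2 = (6.62728×10^7 + 2.42352×10^8)/2 = 1.543124×10^8 km.
At r₁ the circular-orbit speed is v₁ = √(μ/r₁) = 44.71 km/s.
On the transfer ellipse at r₁, v² = μ(2/r − 1/a) gives v_p = √[μ(2/r₁ − 1/a_t)] = 56.03 km/s.
First burn Δv₁ = |v_p − v₁| = 11.32 km/s.
At r₂, v₂ = √(μ/r₂) = 23.380 km/s.
Transfer-orbit speed at r₂: v_a = √[μ(2/r₂ − 1/a_t)] = 15.322 km/s.
Second burn Δv₂ = |v₂ − v_a| = 8.058 km/s.
Δv = Δv₁ + Δv₂ = 11.32 + 8.058 = 19.38 km/s.

Δv = 19.4 km/s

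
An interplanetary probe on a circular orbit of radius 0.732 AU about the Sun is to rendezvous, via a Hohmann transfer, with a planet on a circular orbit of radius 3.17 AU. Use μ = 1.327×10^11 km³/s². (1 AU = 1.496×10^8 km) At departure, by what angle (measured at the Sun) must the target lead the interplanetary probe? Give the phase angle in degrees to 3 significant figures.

In km: r₁ = 0.732 × 1.496×10^8 = 1.095072×10^8 km; r₂ = 3.17 × 1.496×10^8 = 4.74232×10^8 km.
The Hohmann ellipse has a_t = (r₁ + r₂)/2 = 2.918696×10^8 km.
Transfer time t = π√(a_t³/μ) = 4.3003×10^7 s.
Target angular speed ω₂ = √(μ/r₂³) = 3.5274×10^-8 rad/s.
Angle swept by the target during transfer: ω₂·t = 1.5169 rad = 86.91°.
The interplanetary probe traverses 180° on the transfer ellipse, so the target must lead by 180° − 86.91° = 93.1°.

φ = 93.1°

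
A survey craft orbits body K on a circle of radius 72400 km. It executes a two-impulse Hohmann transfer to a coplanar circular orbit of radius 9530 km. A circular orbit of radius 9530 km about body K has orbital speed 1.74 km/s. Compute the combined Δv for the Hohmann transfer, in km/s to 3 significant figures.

From the circular-orbit relation v² = μ/r at r = 9530 km: μ = v²r = (1.74)² × 9530 = 28853.0 km³/s².
Semi-major axis of the transfer orbit: a_t = (72400 + 9530)/2 = 40965 km.
Circular speed at r₁: v₁ = √(μ/r₁) = √(28853.0/72400) = 0.6313 km/s.
On the transfer ellipse at r₁, vis-viva gives v_a = √[μ(2/r₁ − 1/a_t)] = 0.3045 km/s.
First burn Δv₁ = |v_a − v₁| = 0.3268 km/s.
Circular speed at r₂: v₂ = √(μ/r₂) = 1.7400 km/s.
Transfer-orbit speed at r₂: v_p = √[μ(2/r₂ − 1/a_t)] = 2.3132 km/s.
Second burn Δv₂ = |v₂ − v_p| = 0.5732 km/s.
Δv = Δv₁ + Δv₂ = 0.3268 + 0.5732 = 0.9000 km/s.

Δv = 0.900 km/s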